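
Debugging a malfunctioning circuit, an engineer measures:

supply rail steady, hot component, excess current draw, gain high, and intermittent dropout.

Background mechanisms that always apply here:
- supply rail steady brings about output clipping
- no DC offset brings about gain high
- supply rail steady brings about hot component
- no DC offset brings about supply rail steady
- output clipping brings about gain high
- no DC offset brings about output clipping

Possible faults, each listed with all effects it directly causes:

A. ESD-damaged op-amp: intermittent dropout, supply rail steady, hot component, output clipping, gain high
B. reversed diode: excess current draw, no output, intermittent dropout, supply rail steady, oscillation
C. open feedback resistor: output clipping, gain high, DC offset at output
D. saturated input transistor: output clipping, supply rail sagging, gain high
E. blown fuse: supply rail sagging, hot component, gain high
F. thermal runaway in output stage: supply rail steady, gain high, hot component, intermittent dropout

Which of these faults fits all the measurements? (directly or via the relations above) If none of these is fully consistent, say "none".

Testing each hypothesis:
(A) ESD-damaged op-amp — does not account for excess current draw
(B) reversed diode — accounts for every observation (hot component via supply rail steady → hot component)
(C) open feedback resistor — does not account for supply rail steady, hot component, excess current draw, intermittent dropout
(D) saturated input transistor — fails on supply rail steady, hot component, excess current draw, intermittent dropout (predicts supply rail sagging, not supply rail steady)
(E) blown fuse — supply rail steady miss; hot component match; excess current draw miss; gain high match; intermittent dropout miss
(F) thermal runaway in output stage — supply rail steady match; hot component match; excess current draw miss; gain high match; intermittent dropout match
(B) is the only candidate with no mismatches.

B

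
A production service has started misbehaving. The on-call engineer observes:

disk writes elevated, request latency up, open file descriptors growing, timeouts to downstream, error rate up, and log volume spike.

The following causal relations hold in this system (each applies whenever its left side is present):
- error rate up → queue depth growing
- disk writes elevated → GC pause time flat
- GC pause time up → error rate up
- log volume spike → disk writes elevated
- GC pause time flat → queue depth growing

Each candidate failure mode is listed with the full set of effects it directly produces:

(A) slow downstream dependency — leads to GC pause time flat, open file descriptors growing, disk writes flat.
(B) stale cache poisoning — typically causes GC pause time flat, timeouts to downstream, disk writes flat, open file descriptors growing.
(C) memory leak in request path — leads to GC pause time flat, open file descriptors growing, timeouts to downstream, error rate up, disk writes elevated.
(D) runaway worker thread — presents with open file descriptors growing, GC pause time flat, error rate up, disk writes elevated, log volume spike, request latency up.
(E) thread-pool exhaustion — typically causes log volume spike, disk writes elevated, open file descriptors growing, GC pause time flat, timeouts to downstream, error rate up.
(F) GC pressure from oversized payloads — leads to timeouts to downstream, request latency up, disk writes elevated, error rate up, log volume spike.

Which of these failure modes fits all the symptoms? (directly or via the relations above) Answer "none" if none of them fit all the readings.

none

Per-candidate check:
(A) slow downstream dependency — disk writes elevated -; request latency up -; open file descriptors growing +; timeouts to downstream -; error rate up -; log volume spike -
(B) stale cache poisoning — fails on disk writes elevated, request latency up, error rate up, log volume spike (predicts disk writes flat, not disk writes elevated)
(C) memory leak in request path — does not account for request latency up, log volume spike
(D) runaway worker thread — disk writes elevated +; request latency up +; open file descriptors growing +; timeouts to downstream -; error rate up +; log volume spike +
(E) thread-pool exhaustion — disk writes elevated +; request latency up -; open file descriptors growing +; timeouts to downstream +; error rate up +; log volume spike +
(F) GC pressure from oversized payloads — does not account for open file descriptors growing
None of the listed candidates fits everything.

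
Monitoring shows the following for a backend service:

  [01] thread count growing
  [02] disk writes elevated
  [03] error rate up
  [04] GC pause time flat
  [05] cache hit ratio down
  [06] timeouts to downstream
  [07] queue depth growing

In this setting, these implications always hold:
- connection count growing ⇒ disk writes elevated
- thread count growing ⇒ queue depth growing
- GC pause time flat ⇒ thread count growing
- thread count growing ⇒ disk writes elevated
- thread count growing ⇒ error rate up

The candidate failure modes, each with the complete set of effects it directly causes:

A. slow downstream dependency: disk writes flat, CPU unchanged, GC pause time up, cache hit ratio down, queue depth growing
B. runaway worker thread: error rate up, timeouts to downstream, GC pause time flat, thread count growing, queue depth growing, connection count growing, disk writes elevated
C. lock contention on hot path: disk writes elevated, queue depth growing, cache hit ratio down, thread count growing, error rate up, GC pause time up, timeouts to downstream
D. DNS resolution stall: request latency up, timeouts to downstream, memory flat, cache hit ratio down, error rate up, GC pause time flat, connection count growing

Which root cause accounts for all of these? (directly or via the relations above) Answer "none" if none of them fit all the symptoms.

Checking each candidate against the observations:
(A) slow downstream dependency — thread count growing ✗; disk writes elevated ✗; error rate up ✗; GC pause time flat ✗; cache hit ratio down ✓; timeouts to downstream ✗; queue depth growing ✓
(B) runaway worker thread — thread count growing ✓; disk writes elevated ✓; error rate up ✓; GC pause time flat ✓; cache hit ratio down ✗; timeouts to downstream ✓; queue depth growing ✓
(C) lock contention on hot path — thread count growing ✓; disk writes elevated ✓; error rate up ✓; GC pause time flat ✗; cache hit ratio down ✓; timeouts to downstream ✓; queue depth growing ✓
(D) DNS resolution stall — thread count growing ✓ (through GC pause time flat → thread count growing); disk writes elevated ✓ (through connection count growing → disk writes elevated); error rate up ✓; GC pause time flat ✓; cache hit ratio down ✓; timeouts to downstream ✓; queue depth growing ✓ (through GC pause time flat → thread count growing → queue depth growing)
(D) alone accounts for all the evidence.

D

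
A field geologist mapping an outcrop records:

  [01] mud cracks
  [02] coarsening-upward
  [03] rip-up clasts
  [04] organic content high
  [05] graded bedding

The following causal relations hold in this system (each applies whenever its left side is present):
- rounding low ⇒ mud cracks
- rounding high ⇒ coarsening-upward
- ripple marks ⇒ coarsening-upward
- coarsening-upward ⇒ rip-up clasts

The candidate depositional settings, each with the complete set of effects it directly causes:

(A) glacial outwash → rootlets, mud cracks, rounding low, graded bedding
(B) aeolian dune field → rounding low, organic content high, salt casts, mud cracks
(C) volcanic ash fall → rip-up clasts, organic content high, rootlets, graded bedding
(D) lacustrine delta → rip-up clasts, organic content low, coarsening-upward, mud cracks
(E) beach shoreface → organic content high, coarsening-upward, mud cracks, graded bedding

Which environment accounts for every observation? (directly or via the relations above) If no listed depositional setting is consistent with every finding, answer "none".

Testing each hypothesis:
(A) glacial outwash — mud cracks yes; coarsening-upward NO; rip-up clasts NO; organic content high NO; graded bedding yes
(B) aeolian dune field — mud cracks yes; coarsening-upward NO; rip-up clasts NO; organic content high yes; graded bedding NO
(C) volcanic ash fall — mud cracks NO; coarsening-upward NO; rip-up clasts yes; organic content high yes; graded bedding yes
(D) lacustrine delta — fails on organic content high, graded bedding (predicts organic content low, not organic content high)
(E) beach shoreface — mud cracks yes; coarsening-upward yes; rip-up clasts yes (through coarsening-upward → rip-up clasts); organic content high yes; graded bedding yes
(E) alone accounts for all the evidence.

E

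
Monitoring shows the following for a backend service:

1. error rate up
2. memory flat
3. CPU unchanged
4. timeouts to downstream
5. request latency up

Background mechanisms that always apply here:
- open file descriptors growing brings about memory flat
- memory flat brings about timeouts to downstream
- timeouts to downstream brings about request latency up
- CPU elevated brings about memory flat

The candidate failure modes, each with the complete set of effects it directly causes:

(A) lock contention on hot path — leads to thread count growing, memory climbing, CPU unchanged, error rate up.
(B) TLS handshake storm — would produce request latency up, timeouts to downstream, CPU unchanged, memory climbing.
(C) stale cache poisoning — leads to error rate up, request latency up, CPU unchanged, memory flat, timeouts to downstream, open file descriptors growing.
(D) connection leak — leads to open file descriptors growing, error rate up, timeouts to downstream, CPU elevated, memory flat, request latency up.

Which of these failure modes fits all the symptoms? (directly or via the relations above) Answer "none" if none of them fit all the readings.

C

Checking each candidate against the observations:
(A) lock contention on hot path — fails on memory flat, timeouts to downstream, request latency up (predicts memory climbing, not memory flat)
(B) TLS handshake storm — error rate up -; memory flat -; CPU unchanged +; timeouts to downstream +; request latency up +
(C) stale cache poisoning — error rate up +; memory flat +; CPU unchanged +; timeouts to downstream +; request latency up +
(D) connection leak — fails on CPU unchanged (predicts CPU elevated, not CPU unchanged)
Only (C) is consistent with every observation.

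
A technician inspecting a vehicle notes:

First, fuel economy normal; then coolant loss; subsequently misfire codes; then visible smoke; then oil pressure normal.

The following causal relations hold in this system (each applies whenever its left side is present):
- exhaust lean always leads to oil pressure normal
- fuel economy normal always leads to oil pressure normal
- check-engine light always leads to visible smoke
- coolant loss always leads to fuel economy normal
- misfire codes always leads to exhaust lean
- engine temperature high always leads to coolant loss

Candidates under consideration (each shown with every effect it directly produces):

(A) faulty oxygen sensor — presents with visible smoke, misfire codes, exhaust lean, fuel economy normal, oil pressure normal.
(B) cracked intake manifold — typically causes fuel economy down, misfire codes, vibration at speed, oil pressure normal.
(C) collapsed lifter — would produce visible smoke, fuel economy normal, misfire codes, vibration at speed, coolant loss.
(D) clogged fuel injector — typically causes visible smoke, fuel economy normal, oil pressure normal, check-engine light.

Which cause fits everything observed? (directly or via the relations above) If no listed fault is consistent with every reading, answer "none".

Testing each hypothesis:
(A) faulty oxygen sensor — does not account for coolant loss
(B) cracked intake manifold — fails on fuel economy normal, coolant loss, visible smoke (predicts fuel economy down, not fuel economy normal)
(C) collapsed lifter — fuel economy normal +; coolant loss +; misfire codes +; visible smoke +; oil pressure normal + (by fuel economy normal → oil pressure normal)
(D) clogged fuel injector — does not account for coolant loss, misfire codes
(C) is the only candidate with no mismatches.

C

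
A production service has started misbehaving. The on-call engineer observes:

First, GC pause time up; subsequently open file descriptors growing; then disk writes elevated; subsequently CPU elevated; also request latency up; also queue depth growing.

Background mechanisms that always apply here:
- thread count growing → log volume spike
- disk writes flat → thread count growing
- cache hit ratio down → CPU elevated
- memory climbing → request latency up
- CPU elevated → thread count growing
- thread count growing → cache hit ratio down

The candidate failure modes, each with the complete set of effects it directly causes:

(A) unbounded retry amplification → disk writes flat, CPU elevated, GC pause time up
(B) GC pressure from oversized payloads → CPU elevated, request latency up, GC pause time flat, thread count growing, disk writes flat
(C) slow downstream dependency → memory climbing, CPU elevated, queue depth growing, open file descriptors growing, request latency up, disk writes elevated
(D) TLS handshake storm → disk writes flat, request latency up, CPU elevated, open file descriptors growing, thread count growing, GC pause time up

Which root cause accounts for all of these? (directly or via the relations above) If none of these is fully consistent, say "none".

Checking each candidate against the observations:
(A) unbounded retry amplification — fails on open file descriptors growing, disk writes elevated, request latency up, queue depth growing (predicts disk writes flat, not disk writes elevated)
(B) GC pressure from oversized payloads — GC pause time up -; open file descriptors growing -; disk writes elevated -; CPU elevated +; request latency up +; queue depth growing -
(C) slow downstream dependency — does not account for GC pause time up
(D) TLS handshake storm — fails on disk writes elevated, queue depth growing (predicts disk writes flat, not disk writes elevated)
None of the listed candidates fits everything.

none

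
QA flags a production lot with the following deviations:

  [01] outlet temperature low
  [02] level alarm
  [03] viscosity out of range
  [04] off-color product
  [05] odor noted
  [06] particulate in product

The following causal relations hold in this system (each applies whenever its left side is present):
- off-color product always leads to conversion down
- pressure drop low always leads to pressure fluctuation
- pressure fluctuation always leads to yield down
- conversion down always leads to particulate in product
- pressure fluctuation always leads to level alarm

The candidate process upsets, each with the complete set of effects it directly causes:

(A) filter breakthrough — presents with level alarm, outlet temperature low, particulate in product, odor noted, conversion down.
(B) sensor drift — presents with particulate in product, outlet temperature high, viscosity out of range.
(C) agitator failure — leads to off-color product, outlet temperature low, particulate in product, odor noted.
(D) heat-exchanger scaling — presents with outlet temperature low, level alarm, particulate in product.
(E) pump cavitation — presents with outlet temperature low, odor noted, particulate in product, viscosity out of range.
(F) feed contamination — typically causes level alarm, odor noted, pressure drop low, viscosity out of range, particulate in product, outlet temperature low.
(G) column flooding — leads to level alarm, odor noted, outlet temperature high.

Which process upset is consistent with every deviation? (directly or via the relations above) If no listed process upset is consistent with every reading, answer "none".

Testing each hypothesis:
(A) filter breakthrough — does not account for viscosity out of range, off-color product
(B) sensor drift — outlet temperature low ✗; level alarm ✗; viscosity out of range ✓; off-color product ✗; odor noted ✗; particulate in product ✓
(C) agitator failure — outlet temperature low ✓; level alarm ✗; viscosity out of range ✗; off-color product ✓; odor noted ✓; particulate in product ✓
(D) heat-exchanger scaling — does not account for viscosity out of range, off-color product, odor noted
(E) pump cavitation — does not account for level alarm, off-color product
(F) feed contamination — does not account for off-color product
(G) column flooding — fails on outlet temperature low, viscosity out of range, off-color product, particulate in product (predicts outlet temperature high, not outlet temperature low)
No candidate is consistent with all observations.

none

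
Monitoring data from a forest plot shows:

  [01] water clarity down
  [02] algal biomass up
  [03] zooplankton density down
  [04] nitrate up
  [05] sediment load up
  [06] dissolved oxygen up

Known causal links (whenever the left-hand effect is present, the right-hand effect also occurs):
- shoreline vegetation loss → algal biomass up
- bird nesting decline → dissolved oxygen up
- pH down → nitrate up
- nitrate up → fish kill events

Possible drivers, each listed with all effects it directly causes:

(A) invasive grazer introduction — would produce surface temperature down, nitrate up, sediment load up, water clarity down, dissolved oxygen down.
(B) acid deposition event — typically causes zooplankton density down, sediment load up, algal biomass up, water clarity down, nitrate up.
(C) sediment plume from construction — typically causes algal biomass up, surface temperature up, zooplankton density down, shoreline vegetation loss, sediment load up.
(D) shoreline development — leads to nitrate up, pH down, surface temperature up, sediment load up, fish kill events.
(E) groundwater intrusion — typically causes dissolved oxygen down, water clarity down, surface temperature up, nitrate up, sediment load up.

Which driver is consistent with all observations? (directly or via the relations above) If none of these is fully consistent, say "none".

For each candidate, compare predicted effects to what was observed:
(A) invasive grazer introduction — fails on algal biomass up, zooplankton density down, dissolved oxygen up (predicts dissolved oxygen down, not dissolved oxygen up)
(B) acid deposition event — water clarity down +; algal biomass up +; zooplankton density down +; nitrate up +; sediment load up +; dissolved oxygen up -
(C) sediment plume from construction — water clarity down -; algal biomass up +; zooplankton density down +; nitrate up -; sediment load up +; dissolved oxygen up -
(D) shoreline development — does not account for water clarity down, algal biomass up, zooplankton density down, dissolved oxygen up
(E) groundwater intrusion — water clarity down +; algal biomass up -; zooplankton density down -; nitrate up +; sediment load up +; dissolved oxygen up -
None of the listed candidates fits everything.

none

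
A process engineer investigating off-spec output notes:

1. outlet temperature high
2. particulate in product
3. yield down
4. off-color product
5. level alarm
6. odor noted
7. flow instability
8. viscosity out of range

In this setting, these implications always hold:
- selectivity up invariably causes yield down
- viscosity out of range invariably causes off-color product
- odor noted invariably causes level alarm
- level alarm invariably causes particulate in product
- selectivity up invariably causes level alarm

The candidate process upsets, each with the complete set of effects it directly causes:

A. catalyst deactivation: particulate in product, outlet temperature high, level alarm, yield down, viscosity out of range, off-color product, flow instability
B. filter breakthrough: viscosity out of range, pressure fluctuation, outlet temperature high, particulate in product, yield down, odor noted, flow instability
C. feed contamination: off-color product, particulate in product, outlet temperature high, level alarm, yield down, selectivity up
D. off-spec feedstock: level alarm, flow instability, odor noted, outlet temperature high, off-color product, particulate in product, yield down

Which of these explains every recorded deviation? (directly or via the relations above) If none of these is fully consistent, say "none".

B

For each candidate, compare predicted effects to what was observed:
(A) catalyst deactivation — does not account for odor noted
(B) filter breakthrough — outlet temperature high +; particulate in product +; yield down +; off-color product + (through viscosity out of range → off-color product); level alarm + (through odor noted → level alarm); odor noted +; flow instability +; viscosity out of range +
(C) feed contamination — does not account for odor noted, flow instability, viscosity out of range
(D) off-spec feedstock — outlet temperature high +; particulate in product +; yield down +; off-color product +; level alarm +; odor noted +; flow instability +; viscosity out of range -
(B) alone accounts for all the evidence.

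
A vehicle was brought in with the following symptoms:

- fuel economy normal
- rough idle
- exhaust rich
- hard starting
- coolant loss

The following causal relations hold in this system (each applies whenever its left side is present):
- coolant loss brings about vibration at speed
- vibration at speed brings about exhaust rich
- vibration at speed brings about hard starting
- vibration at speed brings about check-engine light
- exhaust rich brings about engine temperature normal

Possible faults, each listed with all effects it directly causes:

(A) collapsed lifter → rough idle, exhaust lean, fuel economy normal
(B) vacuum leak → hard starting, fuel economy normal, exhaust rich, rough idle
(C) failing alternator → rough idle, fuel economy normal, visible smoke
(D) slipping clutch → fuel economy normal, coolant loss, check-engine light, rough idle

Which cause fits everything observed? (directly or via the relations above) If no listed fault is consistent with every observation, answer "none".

D

Checking each candidate against the observations:
(A) collapsed lifter — fails on exhaust rich, hard starting, coolant loss (predicts exhaust lean, not exhaust rich)
(B) vacuum leak — does not account for coolant loss
(C) failing alternator — fuel economy normal ✓; rough idle ✓; exhaust rich ✗; hard starting ✗; coolant loss ✗
(D) slipping clutch — fuel economy normal ✓; rough idle ✓; exhaust rich ✓ (by coolant loss → vibration at speed → exhaust rich); hard starting ✓ (by coolant loss → vibration at speed → hard starting); coolant loss ✓
(D) alone accounts for all the evidence.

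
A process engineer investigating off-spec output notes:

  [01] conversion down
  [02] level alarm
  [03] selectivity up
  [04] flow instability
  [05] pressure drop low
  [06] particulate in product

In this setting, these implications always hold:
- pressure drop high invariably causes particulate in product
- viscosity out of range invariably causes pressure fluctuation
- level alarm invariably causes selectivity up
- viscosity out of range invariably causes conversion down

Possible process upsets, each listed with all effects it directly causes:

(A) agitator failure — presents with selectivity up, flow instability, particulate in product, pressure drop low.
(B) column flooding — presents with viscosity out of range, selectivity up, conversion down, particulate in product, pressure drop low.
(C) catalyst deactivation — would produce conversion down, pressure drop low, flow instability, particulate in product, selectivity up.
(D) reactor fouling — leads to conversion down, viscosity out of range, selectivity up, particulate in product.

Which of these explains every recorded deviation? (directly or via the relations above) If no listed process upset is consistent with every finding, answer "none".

none

Testing each hypothesis:
(A) agitator failure — does not account for conversion down, level alarm
(B) column flooding — conversion down match; level alarm miss; selectivity up match; flow instability miss; pressure drop low match; particulate in product match
(C) catalyst deactivation — does not account for level alarm
(D) reactor fouling — does not account for level alarm, flow instability, pressure drop low
None of the listed candidates fits everything.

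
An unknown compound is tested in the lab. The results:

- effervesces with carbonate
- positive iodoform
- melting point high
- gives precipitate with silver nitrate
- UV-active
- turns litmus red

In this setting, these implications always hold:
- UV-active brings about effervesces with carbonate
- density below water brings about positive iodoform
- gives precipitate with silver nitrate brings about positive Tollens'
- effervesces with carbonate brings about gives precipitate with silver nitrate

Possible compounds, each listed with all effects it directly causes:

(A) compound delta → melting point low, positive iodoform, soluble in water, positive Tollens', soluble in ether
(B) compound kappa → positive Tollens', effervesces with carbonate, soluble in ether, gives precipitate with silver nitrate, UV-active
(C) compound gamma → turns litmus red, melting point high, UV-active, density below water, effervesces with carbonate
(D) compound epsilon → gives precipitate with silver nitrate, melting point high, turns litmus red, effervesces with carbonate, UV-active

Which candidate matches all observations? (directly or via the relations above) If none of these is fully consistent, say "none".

C

Checking each candidate against the observations:
(A) compound delta — fails on effervesces with carbonate, melting point high, gives precipitate with silver nitrate, UV-active, turns litmus red (predicts melting point low, not melting point high)
(B) compound kappa — effervesces with carbonate match; positive iodoform miss; melting point high miss; gives precipitate with silver nitrate match; UV-active match; turns litmus red miss
(C) compound gamma — accounts for every observation (positive iodoform via density below water → positive iodoform)
(D) compound epsilon — does not account for positive iodoform
(C) alone accounts for all the evidence.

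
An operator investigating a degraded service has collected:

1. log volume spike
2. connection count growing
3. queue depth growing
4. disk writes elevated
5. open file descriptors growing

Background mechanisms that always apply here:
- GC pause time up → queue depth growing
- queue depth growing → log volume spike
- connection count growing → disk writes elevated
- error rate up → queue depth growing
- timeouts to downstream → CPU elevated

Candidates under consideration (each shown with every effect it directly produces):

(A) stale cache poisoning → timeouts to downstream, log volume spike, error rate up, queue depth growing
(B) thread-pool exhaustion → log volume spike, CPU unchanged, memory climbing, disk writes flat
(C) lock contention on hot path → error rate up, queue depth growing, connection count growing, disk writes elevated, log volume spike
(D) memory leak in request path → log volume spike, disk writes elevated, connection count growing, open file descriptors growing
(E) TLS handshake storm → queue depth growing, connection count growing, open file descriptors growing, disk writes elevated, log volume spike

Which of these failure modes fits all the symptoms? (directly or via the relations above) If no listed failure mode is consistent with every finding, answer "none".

For each candidate, compare predicted effects to what was observed:
(A) stale cache poisoning — does not account for connection count growing, disk writes elevated, open file descriptors growing
(B) thread-pool exhaustion — log volume spike yes; connection count growing NO; queue depth growing NO; disk writes elevated NO; open file descriptors growing NO
(C) lock contention on hot path — log volume spike yes; connection count growing yes; queue depth growing yes; disk writes elevated yes; open file descriptors growing NO
(D) memory leak in request path — does not account for queue depth growing
(E) TLS handshake storm — log volume spike yes; connection count growing yes; queue depth growing yes; disk writes elevated yes; open file descriptors growing yes
(E) alone accounts for all the evidence.

E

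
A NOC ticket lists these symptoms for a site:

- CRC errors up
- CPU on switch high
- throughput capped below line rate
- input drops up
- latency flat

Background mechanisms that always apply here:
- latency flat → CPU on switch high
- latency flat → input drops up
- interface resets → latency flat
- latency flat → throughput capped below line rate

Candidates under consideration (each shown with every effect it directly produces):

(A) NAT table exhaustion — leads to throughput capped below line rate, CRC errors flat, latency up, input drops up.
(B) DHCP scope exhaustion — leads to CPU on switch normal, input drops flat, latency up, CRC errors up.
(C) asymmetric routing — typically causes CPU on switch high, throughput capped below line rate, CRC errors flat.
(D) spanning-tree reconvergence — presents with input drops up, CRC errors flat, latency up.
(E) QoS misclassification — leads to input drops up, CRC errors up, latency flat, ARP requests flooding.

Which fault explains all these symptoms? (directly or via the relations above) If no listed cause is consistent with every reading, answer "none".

Per-candidate check:
(A) NAT table exhaustion — fails on CRC errors up, CPU on switch high, latency flat (predicts CRC errors flat, not CRC errors up; predicts latency up, not latency flat)
(B) DHCP scope exhaustion — CRC errors up +; CPU on switch high -; throughput capped below line rate -; input drops up -; latency flat -
(C) asymmetric routing — fails on CRC errors up, input drops up, latency flat (predicts CRC errors flat, not CRC errors up)
(D) spanning-tree reconvergence — fails on CRC errors up, CPU on switch high, throughput capped below line rate, latency flat (predicts CRC errors flat, not CRC errors up; predicts latency up, not latency flat)
(E) QoS misclassification — CRC errors up +; CPU on switch high + (through latency flat → CPU on switch high); throughput capped below line rate + (through latency flat → throughput capped below line rate); input drops up +; latency flat +
(E) alone accounts for all the evidence.

E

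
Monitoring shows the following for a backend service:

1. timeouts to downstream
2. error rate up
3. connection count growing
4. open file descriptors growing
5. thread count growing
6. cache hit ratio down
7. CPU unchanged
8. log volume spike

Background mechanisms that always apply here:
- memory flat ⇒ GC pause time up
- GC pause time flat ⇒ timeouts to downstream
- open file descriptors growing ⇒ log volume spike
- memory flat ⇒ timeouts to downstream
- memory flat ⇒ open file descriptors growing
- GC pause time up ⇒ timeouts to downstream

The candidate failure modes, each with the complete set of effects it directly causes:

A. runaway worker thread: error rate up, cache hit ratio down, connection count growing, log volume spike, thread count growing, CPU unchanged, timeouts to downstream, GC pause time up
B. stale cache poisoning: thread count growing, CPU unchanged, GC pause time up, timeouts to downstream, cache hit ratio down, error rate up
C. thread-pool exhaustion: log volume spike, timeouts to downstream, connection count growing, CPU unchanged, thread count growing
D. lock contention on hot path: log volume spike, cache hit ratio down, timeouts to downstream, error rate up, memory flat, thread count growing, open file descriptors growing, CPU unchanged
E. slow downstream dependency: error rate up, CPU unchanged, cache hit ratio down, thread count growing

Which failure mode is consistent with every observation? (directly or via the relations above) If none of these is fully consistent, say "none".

Checking each candidate against the observations:
(A) runaway worker thread — does not account for open file descriptors growing
(B) stale cache poisoning — does not account for connection count growing, open file descriptors growing, log volume spike
(C) thread-pool exhaustion — timeouts to downstream ✓; error rate up ✗; connection count growing ✓; open file descriptors growing ✗; thread count growing ✓; cache hit ratio down ✗; CPU unchanged ✓; log volume spike ✓
(D) lock contention on hot path — timeouts to downstream ✓; error rate up ✓; connection count growing ✗; open file descriptors growing ✓; thread count growing ✓; cache hit ratio down ✓; CPU unchanged ✓; log volume spike ✓
(E) slow downstream dependency — does not account for timeouts to downstream, connection count growing, open file descriptors growing, log volume spike
None of the listed candidates fits everything.

none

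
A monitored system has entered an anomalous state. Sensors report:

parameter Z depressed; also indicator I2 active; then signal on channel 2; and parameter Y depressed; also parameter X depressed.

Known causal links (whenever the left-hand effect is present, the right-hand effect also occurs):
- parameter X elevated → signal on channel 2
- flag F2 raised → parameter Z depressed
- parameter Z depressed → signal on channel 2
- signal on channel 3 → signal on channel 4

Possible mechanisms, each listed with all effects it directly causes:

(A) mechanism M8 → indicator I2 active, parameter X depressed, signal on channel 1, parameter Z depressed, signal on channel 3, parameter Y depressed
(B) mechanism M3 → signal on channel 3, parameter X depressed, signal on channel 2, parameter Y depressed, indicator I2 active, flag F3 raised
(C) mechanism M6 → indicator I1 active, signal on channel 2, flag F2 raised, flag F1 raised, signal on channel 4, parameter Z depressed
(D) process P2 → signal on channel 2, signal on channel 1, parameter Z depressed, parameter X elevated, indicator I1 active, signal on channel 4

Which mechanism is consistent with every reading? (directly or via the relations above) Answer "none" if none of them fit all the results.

A

Checking each candidate against the observations:
(A) mechanism M8 — parameter Z depressed ✓; indicator I2 active ✓; signal on channel 2 ✓ (by parameter Z depressed → signal on channel 2); parameter Y depressed ✓; parameter X depressed ✓
(B) mechanism M3 — parameter Z depressed ✗; indicator I2 active ✓; signal on channel 2 ✓; parameter Y depressed ✓; parameter X depressed ✓
(C) mechanism M6 — parameter Z depressed ✓; indicator I2 active ✗; signal on channel 2 ✓; parameter Y depressed ✗; parameter X depressed ✗
(D) process P2 — fails on indicator I2 active, parameter Y depressed, parameter X depressed (predicts parameter X elevated, not parameter X depressed)
Only (A) is consistent with every observation.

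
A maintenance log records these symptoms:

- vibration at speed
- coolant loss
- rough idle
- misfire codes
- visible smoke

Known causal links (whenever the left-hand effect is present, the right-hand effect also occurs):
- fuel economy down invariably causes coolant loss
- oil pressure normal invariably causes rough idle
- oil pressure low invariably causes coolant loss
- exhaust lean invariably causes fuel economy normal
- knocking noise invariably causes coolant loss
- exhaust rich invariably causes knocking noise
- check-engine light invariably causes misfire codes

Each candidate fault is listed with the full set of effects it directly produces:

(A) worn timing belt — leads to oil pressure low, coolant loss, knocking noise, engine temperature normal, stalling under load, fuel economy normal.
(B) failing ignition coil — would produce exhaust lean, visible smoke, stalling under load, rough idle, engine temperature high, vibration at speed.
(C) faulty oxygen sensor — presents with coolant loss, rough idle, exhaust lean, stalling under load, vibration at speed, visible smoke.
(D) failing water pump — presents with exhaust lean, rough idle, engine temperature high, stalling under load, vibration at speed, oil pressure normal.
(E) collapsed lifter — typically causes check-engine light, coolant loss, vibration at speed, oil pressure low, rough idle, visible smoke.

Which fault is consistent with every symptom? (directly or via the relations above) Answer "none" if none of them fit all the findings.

Checking each candidate against the observations:
(A) worn timing belt — vibration at speed miss; coolant loss match; rough idle miss; misfire codes miss; visible smoke miss
(B) failing ignition coil — vibration at speed match; coolant loss miss; rough idle match; misfire codes miss; visible smoke match
(C) faulty oxygen sensor — does not account for misfire codes
(D) failing water pump — does not account for coolant loss, misfire codes, visible smoke
(E) collapsed lifter — accounts for every observation (misfire codes through check-engine light → misfire codes)
Only (E) is consistent with every observation.

E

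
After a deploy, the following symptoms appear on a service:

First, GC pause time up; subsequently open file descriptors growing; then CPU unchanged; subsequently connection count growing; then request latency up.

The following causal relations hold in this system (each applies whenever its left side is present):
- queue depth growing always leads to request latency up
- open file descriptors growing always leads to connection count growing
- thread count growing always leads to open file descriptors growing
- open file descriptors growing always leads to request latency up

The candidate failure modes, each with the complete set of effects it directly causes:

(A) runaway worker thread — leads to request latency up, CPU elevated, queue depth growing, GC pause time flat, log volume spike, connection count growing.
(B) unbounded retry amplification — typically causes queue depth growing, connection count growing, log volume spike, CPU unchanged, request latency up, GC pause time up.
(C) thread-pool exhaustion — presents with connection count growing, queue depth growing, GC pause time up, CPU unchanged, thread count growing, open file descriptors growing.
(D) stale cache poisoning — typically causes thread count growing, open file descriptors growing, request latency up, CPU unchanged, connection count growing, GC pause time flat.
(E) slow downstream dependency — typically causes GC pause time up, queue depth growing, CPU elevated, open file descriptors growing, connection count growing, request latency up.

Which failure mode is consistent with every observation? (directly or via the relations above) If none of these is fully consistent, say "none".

Testing each hypothesis:
(A) runaway worker thread — fails on GC pause time up, open file descriptors growing, CPU unchanged (predicts GC pause time flat, not GC pause time up; predicts CPU elevated, not CPU unchanged)
(B) unbounded retry amplification — GC pause time up +; open file descriptors growing -; CPU unchanged +; connection count growing +; request latency up +
(C) thread-pool exhaustion — accounts for every observation (request latency up via queue depth growing → request latency up)
(D) stale cache poisoning — GC pause time up -; open file descriptors growing +; CPU unchanged +; connection count growing +; request latency up +
(E) slow downstream dependency — GC pause time up +; open file descriptors growing +; CPU unchanged -; connection count growing +; request latency up +
(C) alone accounts for all the evidence.

C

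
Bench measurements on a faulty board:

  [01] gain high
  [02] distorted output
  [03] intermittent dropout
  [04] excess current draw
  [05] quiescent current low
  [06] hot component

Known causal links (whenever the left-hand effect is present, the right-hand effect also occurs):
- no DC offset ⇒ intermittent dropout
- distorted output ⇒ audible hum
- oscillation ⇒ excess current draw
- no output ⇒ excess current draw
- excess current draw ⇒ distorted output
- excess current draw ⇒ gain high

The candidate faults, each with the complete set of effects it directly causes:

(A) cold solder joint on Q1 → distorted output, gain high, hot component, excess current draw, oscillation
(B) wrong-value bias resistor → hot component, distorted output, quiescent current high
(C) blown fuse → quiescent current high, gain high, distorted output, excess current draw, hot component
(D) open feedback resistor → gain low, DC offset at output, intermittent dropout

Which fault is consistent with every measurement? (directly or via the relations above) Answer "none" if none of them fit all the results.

none

For each candidate, compare predicted effects to what was observed:
(A) cold solder joint on Q1 — gain high yes; distorted output yes; intermittent dropout NO; excess current draw yes; quiescent current low NO; hot component yes
(B) wrong-value bias resistor — gain high NO; distorted output yes; intermittent dropout NO; excess current draw NO; quiescent current low NO; hot component yes
(C) blown fuse — fails on intermittent dropout, quiescent current low (predicts quiescent current high, not quiescent current low)
(D) open feedback resistor — fails on gain high, distorted output, excess current draw, quiescent current low, hot component (predicts gain low, not gain high)
Every candidate fails on at least one observation.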